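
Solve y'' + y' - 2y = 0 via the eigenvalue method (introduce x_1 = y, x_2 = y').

y(t) = K_1e^(t) + K_2e^(-2t)

Let x_1 = y, x_2 = y'. Then x_1' = x_2 and x_2' = 2x_1 - x_2.
A = [[0,1],[2,-1]]; det(A-λI) = λ^2 + λ - 2.
Eigenvalues λ = 1, -2 with eigenvectors (1,1), (1,-2).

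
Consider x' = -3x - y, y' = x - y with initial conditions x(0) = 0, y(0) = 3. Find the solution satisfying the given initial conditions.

x(t) = -3te^(-2t), y(t) = 3te^(-2t) + 3e^(-2t)

Coefficient matrix A = [[-3, -1], [1, -1]].
Characteristic polynomial det(A - λI) = λ^2 + 4λ + 4 = 0.
Single eigenvalue λ = -2 with algebraic multiplicity 2.
Eigenvector v = (1,-1); generalized eigenvector w with (A-λI)w=v is (1,-2).
General solution: e^(-2t)[K_1·v + K_2·(t·v + w)].
Applying x(0)=0, y(0)=3 gives K_1=3, K_2=-3.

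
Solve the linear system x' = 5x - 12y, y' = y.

Coefficient matrix A = [[5, -12], [0, 1]].
Characteristic polynomial det(A - λI) = λ^2 - 6λ + 5 = 0.
Eigenvalues λ = 5, 1.
For λ=5: (A-λI) row 1 is [0, -12], so an eigenvector is (-1, 0).
For λ=1: (A-λI) row 1 is [4, -12], so an eigenvector is (-3, -1).
General solution: K_1e^(5t)(-1,0) + K_2e^(t)(-3,-1).

x(t) = -K_1e^(5t) - 3K_2e^(t), y(t) = -K_2e^(t)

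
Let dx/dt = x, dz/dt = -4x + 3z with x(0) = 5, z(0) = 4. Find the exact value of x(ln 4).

A = [[1,0],[-4,3]]; eigenvalues λ = 3, 1.
Eigenvectors: (0,-1) for λ=3, (-1,-2) for λ=1.
From the initial condition, c_1 = 6, c_2 = -5.
x(ln 4) = (6)(4^3)(0) + (-5)(4^1)(-1) = 20.

20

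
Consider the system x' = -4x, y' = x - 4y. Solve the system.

x(t) = C_2e^(-4t), y(t) = C_1e^(-4t) + C_2te^(-4t) + 3C_2e^(-4t)

Coefficient matrix A = [[-4, 0], [1, -4]].
Characteristic polynomial det(A - λI) = λ^2 + 8λ + 16 = 0.
Single eigenvalue λ = -4 with algebraic multiplicity 2.
Eigenvector v = (0,1); generalized eigenvector w with (A-λI)w=v is (1,3).
General solution: e^(-4t)[C_1·v + C_2·(t·v + w)].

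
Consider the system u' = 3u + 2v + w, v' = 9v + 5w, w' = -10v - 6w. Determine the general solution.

Coefficient matrix A = [[3, 2, 1], [0, 9, 5], [0, -10, -6]].
det(A - λI) = 0 gives eigenvalues λ = -1, 3, 4.
For λ=-1: eigenvector (0,1,-2).
For λ=3: eigenvector (1,0,0).
For λ=4: eigenvector (1,1,-1).
General solution: c_1e^(-t)(0,1,-2) + c_2e^(3t)(1,0,0) + c_3e^(4t)(1,1,-1).

u(t) = c_2e^(3t) + c_3e^(4t), v(t) = c_1e^(-t) + c_3e^(4t), w(t) = -2c_1e^(-t) - c_3e^(4t)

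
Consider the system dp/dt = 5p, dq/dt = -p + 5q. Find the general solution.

p(t) = C_2e^(5t), q(t) = -C_1e^(5t) - C_2te^(5t) - C_2e^(5t)

Coefficient matrix A = [[5, 0], [-1, 5]].
Characteristic polynomial det(A - λI) = λ^2 - 10λ + 25 = 0.
Single eigenvalue λ = 5 with algebraic multiplicity 2.
Eigenvector v = (0,-1); generalized eigenvector w with (A-λI)w=v is (1,-1).
General solution: e^(5t)[C_1·v + C_2·(t·v + w)].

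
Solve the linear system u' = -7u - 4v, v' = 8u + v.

u(t) = -c_1e^(-3t)cos(4t) - c_2e^(-3t)sin(4t), v(t) = -c_1e^(-3t)sin(4t) + c_1e^(-3t)cos(4t) + c_2e^(-3t)sin(4t) + c_2e^(-3t)cos(4t)

Coefficient matrix A = [[-7, -4], [8, 1]].
Characteristic polynomial det(A - λI) = λ^2 + 6λ + 25 = 0.
Eigenvalues λ = -3 ± 4i (complex conjugate pair).
For λ=-3+4i: an eigenvector is (-1,1) - i(0,-1) = (-1, 1 + i).
A real fundamental pair from Re and Im of e^((-3+4i)t)v: X_1 = e^(-3t)(cos(4t)·(-1,1) + sin(4t)·(0,-1)), X_2 = e^(-3t)(sin(4t)·(-1,1) - cos(4t)·(0,-1)).
General solution: c_1X_1 + c_2X_2.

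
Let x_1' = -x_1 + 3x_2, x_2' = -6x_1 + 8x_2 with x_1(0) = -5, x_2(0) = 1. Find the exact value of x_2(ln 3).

2817

A = [[-1,3],[-6,8]]; eigenvalues λ = 5, 2.
Eigenvectors: (1,2) for λ=5, (-1,-1) for λ=2.
From the initial condition, c_1 = 6, c_2 = 11.
x_2(ln 3) = (6)(3^5)(2) + (11)(3^2)(-1) = 2817.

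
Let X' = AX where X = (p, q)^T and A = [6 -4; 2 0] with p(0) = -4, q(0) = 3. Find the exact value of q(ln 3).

A = [[6,-4],[2,0]]; eigenvalues λ = 4, 2.
Eigenvectors: (-2,-1) for λ=4, (-1,-1) for λ=2.
From the initial condition, c_1 = 7, c_2 = -10.
q(ln 3) = (7)(3^4)(-1) + (-10)(3^2)(-1) = -477.

-477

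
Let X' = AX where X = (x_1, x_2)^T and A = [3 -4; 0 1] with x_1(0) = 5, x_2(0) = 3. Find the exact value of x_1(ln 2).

A = [[3,-4],[0,1]]; eigenvalues λ = 3, 1.
Eigenvectors: (-1,0) for λ=3, (2,1) for λ=1.
From the initial condition, c_1 = 1, c_2 = 3.
x_1(ln 2) = (1)(2^3)(-1) + (3)(2^1)(2) = 4.

4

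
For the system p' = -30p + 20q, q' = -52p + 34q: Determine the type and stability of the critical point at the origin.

A = [[-30,20],[-52,34]]; det(A-λI) = λ^2 - 4λ + 20.
λ = 2 ± 4i: positive real part.

unstable spiral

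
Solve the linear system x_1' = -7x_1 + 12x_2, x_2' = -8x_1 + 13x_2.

Coefficient matrix A = [[-7, 12], [-8, 13]].
Characteristic polynomial det(A - λI) = λ^2 - 6λ + 5 = 0.
Eigenvalues λ = 5, 1.
For λ=5: (A-λI) row 1 is [-12, 12], so an eigenvector is (-1, -1).
For λ=1: (A-λI) row 1 is [-8, 12], so an eigenvector is (3, 2).
General solution: C_1e^(5t)(-1,-1) + C_2e^(t)(3,2).

x_1(t) = -C_1e^(5t) + 3C_2e^(t), x_2(t) = -C_1e^(5t) + 2C_2e^(t)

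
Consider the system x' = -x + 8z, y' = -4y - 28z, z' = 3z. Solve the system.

Coefficient matrix A = [[-1, 0, 8], [0, -4, -28], [0, 0, 3]].
det(A - λI) = 0 gives eigenvalues λ = -4, -1, 3.
For λ=-4: eigenvector (0,1,0).
For λ=-1: eigenvector (1,0,0).
For λ=3: eigenvector (2,-4,1).
General solution: c_1e^(-4t)(0,1,0) + c_2e^(-t)(1,0,0) + c_3e^(3t)(2,-4,1).

x(t) = c_2e^(-t) + 2c_3e^(3t), y(t) = c_1e^(-4t) - 4c_3e^(3t), z(t) = c_3e^(3t)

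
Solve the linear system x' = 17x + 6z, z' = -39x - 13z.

x(t) = -c_1e^(2t)sin(3t) + c_1e^(2t)cos(3t) + c_2e^(2t)sin(3t) + c_2e^(2t)cos(3t), z(t) = 2c_1e^(2t)sin(3t) - 3c_1e^(2t)cos(3t) - 3c_2e^(2t)sin(3t) - 2c_2e^(2t)cos(3t)

Coefficient matrix A = [[17, 6], [-39, -13]].
Characteristic polynomial det(A - λI) = λ^2 - 4λ + 13 = 0.
Eigenvalues λ = 2 ± 3i (complex conjugate pair).
For λ=2+3i: an eigenvector is (1,-3) - i(-1,2) = (1 + i, -3 - 2i).
A real fundamental pair from Re and Im of e^((2+3i)t)v: X_1 = e^(2t)(cos(3t)·(1,-3) + sin(3t)·(-1,2)), X_2 = e^(2t)(sin(3t)·(1,-3) - cos(3t)·(-1,2)).
General solution: c_1X_1 + c_2X_2.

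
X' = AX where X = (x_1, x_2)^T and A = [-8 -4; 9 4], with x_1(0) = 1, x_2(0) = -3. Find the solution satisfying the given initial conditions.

Coefficient matrix A = [[-8, -4], [9, 4]].
Characteristic polynomial det(A - λI) = λ^2 + 4λ + 4 = 0.
Single eigenvalue λ = -2 with algebraic multiplicity 2.
Eigenvector v = (2,-3); generalized eigenvector w with (A-λI)w=v is (-1,1).
General solution: e^(-2t)[C_1·v + C_2·(t·v + w)].
Applying x_1(0)=1, x_2(0)=-3 gives C_1=2, C_2=3.

x_1(t) = 6te^(-2t) + e^(-2t), x_2(t) = -9te^(-2t) - 3e^(-2t)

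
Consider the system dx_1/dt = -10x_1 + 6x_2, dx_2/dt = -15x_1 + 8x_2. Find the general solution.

x_1(t) = K_1e^(-t)sin(3t) - K_1e^(-t)cos(3t) - K_2e^(-t)sin(3t) - K_2e^(-t)cos(3t), x_2(t) = 2K_1e^(-t)sin(3t) - K_1e^(-t)cos(3t) - K_2e^(-t)sin(3t) - 2K_2e^(-t)cos(3t)

Coefficient matrix A = [[-10, 6], [-15, 8]].
Characteristic polynomial det(A - λI) = λ^2 + 2λ + 10 = 0.
Eigenvalues λ = -1 ± 3i (complex conjugate pair).
For λ=-1+3i: an eigenvector is (-1,-1) - i(1,2) = (-1 - i, -1 - 2i).
A real fundamental pair from Re and Im of e^((-1+3i)t)v: X_1 = e^(-t)(cos(3t)·(-1,-1) + sin(3t)·(1,2)), X_2 = e^(-t)(sin(3t)·(-1,-1) - cos(3t)·(1,2)).
General solution: K_1X_1 + K_2X_2.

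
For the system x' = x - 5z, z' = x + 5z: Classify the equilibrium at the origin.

unstable spiral

A = [[1,-5],[1,5]]; det(A-λI) = λ^2 - 6λ + 10.
λ = 3 ± i: positive real part.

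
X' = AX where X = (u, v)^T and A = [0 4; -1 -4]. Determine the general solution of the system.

Coefficient matrix A = [[0, 4], [-1, -4]].
Characteristic polynomial det(A - λI) = λ^2 + 4λ + 4 = 0.
Single eigenvalue λ = -2 with algebraic multiplicity 2.
Eigenvector v = (2,-1); generalized eigenvector w with (A-λI)w=v is (-3,2).
General solution: e^(-2t)[c_1·v + c_2·(t·v + w)].

u(t) = 2c_1e^(-2t) + 2c_2te^(-2t) - 3c_2e^(-2t), v(t) = -c_1e^(-2t) - c_2te^(-2t) + 2c_2e^(-2t)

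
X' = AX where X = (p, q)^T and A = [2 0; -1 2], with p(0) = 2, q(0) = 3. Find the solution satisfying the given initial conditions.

Coefficient matrix A = [[2, 0], [-1, 2]].
Characteristic polynomial det(A - λI) = λ^2 - 4λ + 4 = 0.
Single eigenvalue λ = 2 with algebraic multiplicity 2.
Eigenvector v = (0,1); generalized eigenvector w with (A-λI)w=v is (-1,-1).
General solution: e^(2t)[c_1·v + c_2·(t·v + w)].
Applying p(0)=2, q(0)=3 gives c_1=1, c_2=-2.

p(t) = 2e^(2t), q(t) = -2te^(2t) + 3e^(2t)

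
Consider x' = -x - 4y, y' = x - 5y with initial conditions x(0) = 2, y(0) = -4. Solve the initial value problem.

Coefficient matrix A = [[-1, -4], [1, -5]].
Characteristic polynomial det(A - λI) = λ^2 + 6λ + 9 = 0.
Single eigenvalue λ = -3 with algebraic multiplicity 2.
Eigenvector v = (-2,-1); generalized eigenvector w with (A-λI)w=v is (-3,-1).
General solution: e^(-3t)[K_1·v + K_2·(t·v + w)].
Applying x(0)=2, y(0)=-4 gives K_1=14, K_2=-10.

x(t) = 20te^(-3t) + 2e^(-3t), y(t) = 10te^(-3t) - 4e^(-3t)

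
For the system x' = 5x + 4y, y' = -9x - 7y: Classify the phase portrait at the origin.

A = [[5,4],[-9,-7]]; det(A-λI) = λ^2 + 2λ + 1.
repeated λ = -1 with a single eigenvector.

stable improper node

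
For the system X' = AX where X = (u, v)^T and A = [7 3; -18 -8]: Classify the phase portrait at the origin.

A = [[7,3],[-18,-8]]; det(A-λI) = λ^2 + λ - 2.
λ = -2, 1: opposite signs.

saddle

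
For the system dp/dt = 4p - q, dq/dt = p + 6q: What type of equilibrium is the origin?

unstable improper node

A = [[4,-1],[1,6]]; det(A-λI) = λ^2 - 10λ + 25.
repeated λ = 5 with a single eigenvector.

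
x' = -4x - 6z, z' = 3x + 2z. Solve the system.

Coefficient matrix A = [[-4, -6], [3, 2]].
Characteristic polynomial det(A - λI) = λ^2 + 2λ + 10 = 0.
Eigenvalues λ = -1 ± 3i (complex conjugate pair).
For λ=-1+3i: an eigenvector is (-1,1) - i(-1,0) = (-1 + i, 1).
A real fundamental pair from Re and Im of e^((-1+3i)t)v: X_1 = e^(-t)(cos(3t)·(-1,1) + sin(3t)·(-1,0)), X_2 = e^(-t)(sin(3t)·(-1,1) - cos(3t)·(-1,0)).
General solution: C_1X_1 + C_2X_2.

x(t) = -C_1e^(-t)sin(3t) - C_1e^(-t)cos(3t) - C_2e^(-t)sin(3t) + C_2e^(-t)cos(3t), z(t) = C_1e^(-t)cos(3t) + C_2e^(-t)sin(3t)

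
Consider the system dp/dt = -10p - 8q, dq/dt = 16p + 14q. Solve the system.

p(t) = K_1e^(6t) + K_2e^(-2t), q(t) = -2K_1e^(6t) - K_2e^(-2t)

Coefficient matrix A = [[-10, -8], [16, 14]].
Characteristic polynomial det(A - λI) = λ^2 - 4λ - 12 = 0.
Eigenvalues λ = 6, -2.
For λ=6: (A-λI) row 1 is [-16, -8], so an eigenvector is (1, -2).
For λ=-2: (A-λI) row 1 is [-8, -8], so an eigenvector is (1, -1).
General solution: K_1e^(6t)(1,-2) + K_2e^(-2t)(1,-1).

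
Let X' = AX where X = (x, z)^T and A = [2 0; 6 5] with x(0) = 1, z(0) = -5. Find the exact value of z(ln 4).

-3104

A = [[2,0],[6,5]]; eigenvalues λ = 2, 5.
Eigenvectors: (1,-2) for λ=2, (0,-1) for λ=5.
From the initial condition, c_1 = 1, c_2 = 3.
z(ln 4) = (1)(4^2)(-2) + (3)(4^5)(-1) = -3104.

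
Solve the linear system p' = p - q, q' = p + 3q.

Coefficient matrix A = [[1, -1], [1, 3]].
Characteristic polynomial det(A - λI) = λ^2 - 4λ + 4 = 0.
Single eigenvalue λ = 2 with algebraic multiplicity 2.
Eigenvector v = (-1,1); generalized eigenvector w with (A-λI)w=v is (3,-2).
General solution: e^(2t)[K_1·v + K_2·(t·v + w)].

p(t) = -K_1e^(2t) - K_2te^(2t) + 3K_2e^(2t), q(t) = K_1e^(2t) + K_2te^(2t) - 2K_2e^(2t)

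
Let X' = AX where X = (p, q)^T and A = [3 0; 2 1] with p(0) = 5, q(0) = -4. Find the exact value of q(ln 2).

A = [[3,0],[2,1]]; eigenvalues λ = 3, 1.
Eigenvectors: (-1,-1) for λ=3, (0,1) for λ=1.
From the initial condition, c_1 = -5, c_2 = -9.
q(ln 2) = (-5)(2^3)(-1) + (-9)(2^1)(1) = 22.

22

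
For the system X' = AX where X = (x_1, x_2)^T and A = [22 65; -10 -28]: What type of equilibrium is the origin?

stable spiral

A = [[22,65],[-10,-28]]; det(A-λI) = λ^2 + 6λ + 34.
λ = -3 ± 5i: negative real part.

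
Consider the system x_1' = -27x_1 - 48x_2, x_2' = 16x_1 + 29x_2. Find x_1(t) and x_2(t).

Coefficient matrix A = [[-27, -48], [16, 29]].
Characteristic polynomial det(A - λI) = λ^2 - 2λ - 15 = 0.
Eigenvalues λ = -3, 5.
For λ=-3: (A-λI) row 1 is [-24, -48], so an eigenvector is (-2, 1).
For λ=5: (A-λI) row 1 is [-32, -48], so an eigenvector is (3, -2).
General solution: C_1e^(-3t)(-2,1) + C_2e^(5t)(3,-2).

x_1(t) = -2C_1e^(-3t) + 3C_2e^(5t), x_2(t) = C_1e^(-3t) - 2C_2e^(5t)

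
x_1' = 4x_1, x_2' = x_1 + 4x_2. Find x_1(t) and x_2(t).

x_1(t) = -C_2e^(4t), x_2(t) = -C_1e^(4t) - C_2te^(4t) - 2C_2e^(4t)

Coefficient matrix A = [[4, 0], [1, 4]].
Characteristic polynomial det(A - λI) = λ^2 - 8λ + 16 = 0.
Single eigenvalue λ = 4 with algebraic multiplicity 2.
Eigenvector v = (0,-1); generalized eigenvector w with (A-λI)w=v is (-1,-2).
General solution: e^(4t)[C_1·v + C_2·(t·v + w)].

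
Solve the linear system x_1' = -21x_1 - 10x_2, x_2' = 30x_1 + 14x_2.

Coefficient matrix A = [[-21, -10], [30, 14]].
Characteristic polynomial det(A - λI) = λ^2 + 7λ + 6 = 0.
Eigenvalues λ = -1, -6.
For λ=-1: (A-λI) row 1 is [-20, -10], so an eigenvector is (-1, 2).
For λ=-6: (A-λI) row 1 is [-15, -10], so an eigenvector is (2, -3).
General solution: c_1e^(-t)(-1,2) + c_2e^(-6t)(2,-3).

x_1(t) = -c_1e^(-t) + 2c_2e^(-6t), x_2(t) = 2c_1e^(-t) - 3c_2e^(-6t)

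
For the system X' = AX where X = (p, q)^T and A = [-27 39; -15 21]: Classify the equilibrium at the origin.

stable spiral

A = [[-27,39],[-15,21]]; det(A-λI) = λ^2 + 6λ + 18.
λ = -3 ± 3i: negative real part.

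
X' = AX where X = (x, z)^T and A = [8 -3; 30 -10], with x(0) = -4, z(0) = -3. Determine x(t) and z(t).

x(t) = -9e^(-t)sin(3t) - 4e^(-t)cos(3t), z(t) = -31e^(-t)sin(3t) - 3e^(-t)cos(3t)

Coefficient matrix A = [[8, -3], [30, -10]].
Characteristic polynomial det(A - λI) = λ^2 + 2λ + 10 = 0.
Eigenvalues λ = -1 ± 3i (complex conjugate pair).
For λ=-1+3i: an eigenvector is (0,-1) - i(1,3) = (0 - i, -1 - 3i).
A real fundamental pair from Re and Im of e^((-1+3i)t)v: X_1 = e^(-t)(cos(3t)·(0,-1) + sin(3t)·(1,3)), X_2 = e^(-t)(sin(3t)·(0,-1) - cos(3t)·(1,3)).
General solution: K_1X_1 + K_2X_2.
Applying x(0)=-4, z(0)=-3 gives K_1=-9, K_2=4.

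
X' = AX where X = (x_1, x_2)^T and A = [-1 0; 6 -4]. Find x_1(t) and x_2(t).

Coefficient matrix A = [[-1, 0], [6, -4]].
Characteristic polynomial det(A - λI) = λ^2 + 5λ + 4 = 0.
Eigenvalues λ = -1, -4.
For λ=-1: (A-λI) row 2 is [6, -3], so an eigenvector is (-1, -2).
For λ=-4: (A-λI) row 1 is [3, 0], so an eigenvector is (0, -1).
General solution: K_1e^(-t)(-1,-2) + K_2e^(-4t)(0,-1).

x_1(t) = -K_1e^(-t), x_2(t) = -2K_1e^(-t) - K_2e^(-4t)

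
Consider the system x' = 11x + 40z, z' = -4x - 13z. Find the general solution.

x(t) = -3C_1e^(-t)sin(4t) - C_1e^(-t)cos(4t) - C_2e^(-t)sin(4t) + 3C_2e^(-t)cos(4t), z(t) = C_1e^(-t)sin(4t) - C_2e^(-t)cos(4t)

Coefficient matrix A = [[11, 40], [-4, -13]].
Characteristic polynomial det(A - λI) = λ^2 + 2λ + 17 = 0.
Eigenvalues λ = -1 ± 4i (complex conjugate pair).
For λ=-1+4i: an eigenvector is (-1,0) - i(-3,1) = (-1 + 3i, 0 - i).
A real fundamental pair from Re and Im of e^((-1+4i)t)v: X_1 = e^(-t)(cos(4t)·(-1,0) + sin(4t)·(-3,1)), X_2 = e^(-t)(sin(4t)·(-1,0) - cos(4t)·(-3,1)).
General solution: C_1X_1 + C_2X_2.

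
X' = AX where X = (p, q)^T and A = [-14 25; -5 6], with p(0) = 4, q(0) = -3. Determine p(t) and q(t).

p(t) = -23e^(-4t)sin(5t) + 4e^(-4t)cos(5t), q(t) = -10e^(-4t)sin(5t) - 3e^(-4t)cos(5t)

Coefficient matrix A = [[-14, 25], [-5, 6]].
Characteristic polynomial det(A - λI) = λ^2 + 8λ + 41 = 0.
Eigenvalues λ = -4 ± 5i (complex conjugate pair).
For λ=-4+5i: an eigenvector is (1,0) - i(-2,-1) = (1 + 2i, 0 + i).
A real fundamental pair from Re and Im of e^((-4+5i)t)v: X_1 = e^(-4t)(cos(5t)·(1,0) + sin(5t)·(-2,-1)), X_2 = e^(-4t)(sin(5t)·(1,0) - cos(5t)·(-2,-1)).
General solution: c_1X_1 + c_2X_2.
Applying p(0)=4, q(0)=-3 gives c_1=10, c_2=-3.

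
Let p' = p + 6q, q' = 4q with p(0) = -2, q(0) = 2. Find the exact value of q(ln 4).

A = [[1,6],[0,4]]; eigenvalues λ = 4, 1.
Eigenvectors: (-2,-1) for λ=4, (-1,0) for λ=1.
From the initial condition, c_1 = -2, c_2 = 6.
q(ln 4) = (-2)(4^4)(-1) + (6)(4^1)(0) = 512.

512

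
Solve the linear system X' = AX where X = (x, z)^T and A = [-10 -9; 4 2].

Coefficient matrix A = [[-10, -9], [4, 2]].
Characteristic polynomial det(A - λI) = λ^2 + 8λ + 16 = 0.
Single eigenvalue λ = -4 with algebraic multiplicity 2.
Eigenvector v = (3,-2); generalized eigenvector w with (A-λI)w=v is (1,-1).
General solution: e^(-4t)[C_1·v + C_2·(t·v + w)].

x(t) = 3C_1e^(-4t) + 3C_2te^(-4t) + C_2e^(-4t), z(t) = -2C_1e^(-4t) - 2C_2te^(-4t) - C_2e^(-4t)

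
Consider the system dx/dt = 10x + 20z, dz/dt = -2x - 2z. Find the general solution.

x(t) = -3c_1e^(4t)sin(2t) - c_1e^(4t)cos(2t) - c_2e^(4t)sin(2t) + 3c_2e^(4t)cos(2t), z(t) = c_1e^(4t)sin(2t) - c_2e^(4t)cos(2t)

Coefficient matrix A = [[10, 20], [-2, -2]].
Characteristic polynomial det(A - λI) = λ^2 - 8λ + 20 = 0.
Eigenvalues λ = 4 ± 2i (complex conjugate pair).
For λ=4+2i: an eigenvector is (-1,0) - i(-3,1) = (-1 + 3i, 0 - i).
A real fundamental pair from Re and Im of e^((4+2i)t)v: X_1 = e^(4t)(cos(2t)·(-1,0) + sin(2t)·(-3,1)), X_2 = e^(4t)(sin(2t)·(-1,0) - cos(2t)·(-3,1)).
General solution: c_1X_1 + c_2X_2.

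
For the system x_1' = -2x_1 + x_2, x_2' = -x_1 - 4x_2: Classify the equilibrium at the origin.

stable improper node

A = [[-2,1],[-1,-4]]; det(A-λI) = λ^2 + 6λ + 9.
repeated λ = -3 with a single eigenvector.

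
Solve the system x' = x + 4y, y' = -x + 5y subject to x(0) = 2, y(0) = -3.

x(t) = -16te^(3t) + 2e^(3t), y(t) = -8te^(3t) - 3e^(3t)

Coefficient matrix A = [[1, 4], [-1, 5]].
Characteristic polynomial det(A - λI) = λ^2 - 6λ + 9 = 0.
Single eigenvalue λ = 3 with algebraic multiplicity 2.
Eigenvector v = (-2,-1); generalized eigenvector w with (A-λI)w=v is (1,0).
General solution: e^(3t)[c_1·v + c_2·(t·v + w)].
Applying x(0)=2, y(0)=-3 gives c_1=3, c_2=8.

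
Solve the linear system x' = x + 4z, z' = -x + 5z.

x(t) = 2K_1e^(3t) + 2K_2te^(3t) + K_2e^(3t), z(t) = K_1e^(3t) + K_2te^(3t) + K_2e^(3t)

Coefficient matrix A = [[1, 4], [-1, 5]].
Characteristic polynomial det(A - λI) = λ^2 - 6λ + 9 = 0.
Single eigenvalue λ = 3 with algebraic multiplicity 2.
Eigenvector v = (2,1); generalized eigenvector w with (A-λI)w=v is (1,1).
General solution: e^(3t)[K_1·v + K_2·(t·v + w)].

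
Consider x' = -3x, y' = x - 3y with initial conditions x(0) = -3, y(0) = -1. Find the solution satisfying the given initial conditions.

x(t) = -3e^(-3t), y(t) = -3te^(-3t) - e^(-3t)

Coefficient matrix A = [[-3, 0], [1, -3]].
Characteristic polynomial det(A - λI) = λ^2 + 6λ + 9 = 0.
Single eigenvalue λ = -3 with algebraic multiplicity 2.
Eigenvector v = (0,-1); generalized eigenvector w with (A-λI)w=v is (-1,-3).
General solution: e^(-3t)[K_1·v + K_2·(t·v + w)].
Applying x(0)=-3, y(0)=-1 gives K_1=-8, K_2=3.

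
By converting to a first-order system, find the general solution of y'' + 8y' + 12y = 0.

y(t) = c_1e^(-6t) + c_2e^(-2t)

Let x_1 = y, x_2 = y'. Then x_1' = x_2 and x_2' = -12x_1 - 8x_2.
A = [[0,1],[-12,-8]]; det(A-λI) = λ^2 + 8λ + 12.
Eigenvalues λ = -6, -2 with eigenvectors (1,-6), (1,-2).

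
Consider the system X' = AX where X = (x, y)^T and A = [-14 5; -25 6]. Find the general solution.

Coefficient matrix A = [[-14, 5], [-25, 6]].
Characteristic polynomial det(A - λI) = λ^2 + 8λ + 41 = 0.
Eigenvalues λ = -4 ± 5i (complex conjugate pair).
For λ=-4+5i: an eigenvector is (1,2) - i(0,-1) = (1, 2 + i).
A real fundamental pair from Re and Im of e^((-4+5i)t)v: X_1 = e^(-4t)(cos(5t)·(1,2) + sin(5t)·(0,-1)), X_2 = e^(-4t)(sin(5t)·(1,2) - cos(5t)·(0,-1)).
General solution: c_1X_1 + c_2X_2.

x(t) = c_1e^(-4t)cos(5t) + c_2e^(-4t)sin(5t), y(t) = -c_1e^(-4t)sin(5t) + 2c_1e^(-4t)cos(5t) + 2c_2e^(-4t)sin(5t) + c_2e^(-4t)cos(5t)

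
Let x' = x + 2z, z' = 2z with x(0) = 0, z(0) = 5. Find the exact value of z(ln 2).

A = [[1,2],[0,2]]; eigenvalues λ = 1, 2.
Eigenvectors: (-1,0) for λ=1, (-2,-1) for λ=2.
From the initial condition, c_1 = 10, c_2 = -5.
z(ln 2) = (10)(2^1)(0) + (-5)(2^2)(-1) = 20.

20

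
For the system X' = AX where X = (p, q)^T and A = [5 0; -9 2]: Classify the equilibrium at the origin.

unstable node

A = [[5,0],[-9,2]]; det(A-λI) = λ^2 - 7λ + 10.
λ = 5, 2: both positive.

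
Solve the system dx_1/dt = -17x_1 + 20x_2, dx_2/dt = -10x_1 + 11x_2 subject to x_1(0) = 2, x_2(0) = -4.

x_1(t) = -54e^(-3t)sin(2t) + 2e^(-3t)cos(2t), x_2(t) = -38e^(-3t)sin(2t) - 4e^(-3t)cos(2t)

Coefficient matrix A = [[-17, 20], [-10, 11]].
Characteristic polynomial det(A - λI) = λ^2 + 6λ + 13 = 0.
Eigenvalues λ = -3 ± 2i (complex conjugate pair).
For λ=-3+2i: an eigenvector is (-3,-2) - i(1,1) = (-3 - i, -2 - i).
A real fundamental pair from Re and Im of e^((-3+2i)t)v: X_1 = e^(-3t)(cos(2t)·(-3,-2) + sin(2t)·(1,1)), X_2 = e^(-3t)(sin(2t)·(-3,-2) - cos(2t)·(1,1)).
General solution: c_1X_1 + c_2X_2.
Applying x_1(0)=2, x_2(0)=-4 gives c_1=-6, c_2=16.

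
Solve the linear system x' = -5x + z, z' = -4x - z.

Coefficient matrix A = [[-5, 1], [-4, -1]].
Characteristic polynomial det(A - λI) = λ^2 + 6λ + 9 = 0.
Single eigenvalue λ = -3 with algebraic multiplicity 2.
Eigenvector v = (1,2); generalized eigenvector w with (A-λI)w=v is (1,3).
General solution: e^(-3t)[K_1·v + K_2·(t·v + w)].

x(t) = K_1e^(-3t) + K_2te^(-3t) + K_2e^(-3t), z(t) = 2K_1e^(-3t) + 2K_2te^(-3t) + 3K_2e^(-3t)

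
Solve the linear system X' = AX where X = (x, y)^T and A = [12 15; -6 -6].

x(t) = 2c_1e^(3t)sin(3t) - c_1e^(3t)cos(3t) - c_2e^(3t)sin(3t) - 2c_2e^(3t)cos(3t), y(t) = -c_1e^(3t)sin(3t) + c_1e^(3t)cos(3t) + c_2e^(3t)sin(3t) + c_2e^(3t)cos(3t)

Coefficient matrix A = [[12, 15], [-6, -6]].
Characteristic polynomial det(A - λI) = λ^2 - 6λ + 18 = 0.
Eigenvalues λ = 3 ± 3i (complex conjugate pair).
For λ=3+3i: an eigenvector is (-1,1) - i(2,-1) = (-1 - 2i, 1 + i).
A real fundamental pair from Re and Im of e^((3+3i)t)v: X_1 = e^(3t)(cos(3t)·(-1,1) + sin(3t)·(2,-1)), X_2 = e^(3t)(sin(3t)·(-1,1) - cos(3t)·(2,-1)).
General solution: c_1X_1 + c_2X_2.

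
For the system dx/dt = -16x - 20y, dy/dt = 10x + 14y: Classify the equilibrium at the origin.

A = [[-16,-20],[10,14]]; det(A-λI) = λ^2 + 2λ - 24.
λ = -6, 4: opposite signs.

saddle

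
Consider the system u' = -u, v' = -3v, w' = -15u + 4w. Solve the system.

u(t) = C_1e^(-t), v(t) = C_2e^(-3t), w(t) = 3C_1e^(-t) + C_3e^(4t)

Coefficient matrix A = [[-1, 0, 0], [0, -3, 0], [-15, 0, 4]].
det(A - λI) = 0 gives eigenvalues λ = -1, -3, 4.
For λ=-1: eigenvector (1,0,3).
For λ=-3: eigenvector (0,1,0).
For λ=4: eigenvector (0,0,1).
General solution: C_1e^(-t)(1,0,3) + C_2e^(-3t)(0,1,0) + C_3e^(4t)(0,0,1).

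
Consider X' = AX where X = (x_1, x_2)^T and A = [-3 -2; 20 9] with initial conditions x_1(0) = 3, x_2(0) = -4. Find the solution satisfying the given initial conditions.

Coefficient matrix A = [[-3, -2], [20, 9]].
Characteristic polynomial det(A - λI) = λ^2 - 6λ + 13 = 0.
Eigenvalues λ = 3 ± 2i (complex conjugate pair).
For λ=3+2i: an eigenvector is (-1,3) - i(0,-1) = (-1, 3 + i).
A real fundamental pair from Re and Im of e^((3+2i)t)v: X_1 = e^(3t)(cos(2t)·(-1,3) + sin(2t)·(0,-1)), X_2 = e^(3t)(sin(2t)·(-1,3) - cos(2t)·(0,-1)).
General solution: c_1X_1 + c_2X_2.
Applying x_1(0)=3, x_2(0)=-4 gives c_1=-3, c_2=5.

x_1(t) = -5e^(3t)sin(2t) + 3e^(3t)cos(2t), x_2(t) = 18e^(3t)sin(2t) - 4e^(3t)cos(2t)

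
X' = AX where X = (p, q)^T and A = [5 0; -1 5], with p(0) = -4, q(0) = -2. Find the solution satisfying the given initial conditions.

p(t) = -4e^(5t), q(t) = 4te^(5t) - 2e^(5t)

Coefficient matrix A = [[5, 0], [-1, 5]].
Characteristic polynomial det(A - λI) = λ^2 - 10λ + 25 = 0.
Single eigenvalue λ = 5 with algebraic multiplicity 2.
Eigenvector v = (0,1); generalized eigenvector w with (A-λI)w=v is (-1,-2).
General solution: e^(5t)[K_1·v + K_2·(t·v + w)].
Applying p(0)=-4, q(0)=-2 gives K_1=6, K_2=4.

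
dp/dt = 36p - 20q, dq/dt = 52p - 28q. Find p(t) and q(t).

Coefficient matrix A = [[36, -20], [52, -28]].
Characteristic polynomial det(A - λI) = λ^2 - 8λ + 32 = 0.
Eigenvalues λ = 4 ± 4i (complex conjugate pair).
For λ=4+4i: an eigenvector is (2,3) - i(1,2) = (2 - i, 3 - 2i).
A real fundamental pair from Re and Im of e^((4+4i)t)v: X_1 = e^(4t)(cos(4t)·(2,3) + sin(4t)·(1,2)), X_2 = e^(4t)(sin(4t)·(2,3) - cos(4t)·(1,2)).
General solution: C_1X_1 + C_2X_2.

p(t) = C_1e^(4t)sin(4t) + 2C_1e^(4t)cos(4t) + 2C_2e^(4t)sin(4t) - C_2e^(4t)cos(4t), q(t) = 2C_1e^(4t)sin(4t) + 3C_1e^(4t)cos(4t) + 3C_2e^(4t)sin(4t) - 2C_2e^(4t)cos(4t)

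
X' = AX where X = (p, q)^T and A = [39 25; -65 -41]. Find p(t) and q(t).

Coefficient matrix A = [[39, 25], [-65, -41]].
Characteristic polynomial det(A - λI) = λ^2 + 2λ + 26 = 0.
Eigenvalues λ = -1 ± 5i (complex conjugate pair).
For λ=-1+5i: an eigenvector is (2,-3) - i(1,-2) = (2 - i, -3 + 2i).
A real fundamental pair from Re and Im of e^((-1+5i)t)v: X_1 = e^(-t)(cos(5t)·(2,-3) + sin(5t)·(1,-2)), X_2 = e^(-t)(sin(5t)·(2,-3) - cos(5t)·(1,-2)).
General solution: K_1X_1 + K_2X_2.

p(t) = K_1e^(-t)sin(5t) + 2K_1e^(-t)cos(5t) + 2K_2e^(-t)sin(5t) - K_2e^(-t)cos(5t), q(t) = -2K_1e^(-t)sin(5t) - 3K_1e^(-t)cos(5t) - 3K_2e^(-t)sin(5t) + 2K_2e^(-t)cos(5t)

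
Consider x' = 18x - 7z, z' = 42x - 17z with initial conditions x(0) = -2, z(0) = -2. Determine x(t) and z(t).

x(t) = -4e^(4t) + 2e^(-3t), z(t) = -8e^(4t) + 6e^(-3t)

Coefficient matrix A = [[18, -7], [42, -17]].
Characteristic polynomial det(A - λI) = λ^2 - λ - 12 = 0.
Eigenvalues λ = 4, -3.
For λ=4: (A-λI) row 1 is [14, -7], so an eigenvector is (1, 2).
For λ=-3: (A-λI) row 1 is [21, -7], so an eigenvector is (1, 3).
General solution: K_1e^(4t)(1,2) + K_2e^(-3t)(1,3).
Applying x(0)=-2, z(0)=-2 gives K_1=-4, K_2=2.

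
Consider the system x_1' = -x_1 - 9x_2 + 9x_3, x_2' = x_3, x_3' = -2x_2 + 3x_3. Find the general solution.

x_1(t) = 3c_1e^(2t) + c_3e^(-t), x_2(t) = c_1e^(2t) + c_2e^(t), x_3(t) = 2c_1e^(2t) + c_2e^(t)

Coefficient matrix A = [[-1, -9, 9], [0, 0, 1], [0, -2, 3]].
det(A - λI) = 0 gives eigenvalues λ = 2, 1, -1.
For λ=2: eigenvector (3,1,2).
For λ=1: eigenvector (0,1,1).
For λ=-1: eigenvector (1,0,0).
General solution: c_1e^(2t)(3,1,2) + c_2e^(t)(0,1,1) + c_3e^(-t)(1,0,0).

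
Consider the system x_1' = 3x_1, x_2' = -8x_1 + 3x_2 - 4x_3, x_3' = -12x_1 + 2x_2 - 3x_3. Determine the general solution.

Coefficient matrix A = [[3, 0, 0], [-8, 3, -4], [-12, 2, -3]].
det(A - λI) = 0 gives eigenvalues λ = 3, 1, -1.
For λ=3: eigenvector (1,0,-2).
For λ=1: eigenvector (0,2,1).
For λ=-1: eigenvector (0,1,1).
General solution: c_1e^(3t)(1,0,-2) + c_2e^(t)(0,2,1) + c_3e^(-t)(0,1,1).

x_1(t) = c_1e^(3t), x_2(t) = 2c_2e^(t) + c_3e^(-t), x_3(t) = -2c_1e^(3t) + c_2e^(t) + c_3e^(-t)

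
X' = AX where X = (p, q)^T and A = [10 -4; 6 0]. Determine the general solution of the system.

Coefficient matrix A = [[10, -4], [6, 0]].
Characteristic polynomial det(A - λI) = λ^2 - 10λ + 24 = 0.
Eigenvalues λ = 4, 6.
For λ=4: (A-λI) row 1 is [6, -4], so an eigenvector is (-2, -3).
For λ=6: (A-λI) row 1 is [4, -4], so an eigenvector is (1, 1).
General solution: C_1e^(4t)(-2,-3) + C_2e^(6t)(1,1).

p(t) = -2C_1e^(4t) + C_2e^(6t), q(t) = -3C_1e^(4t) + C_2e^(6t)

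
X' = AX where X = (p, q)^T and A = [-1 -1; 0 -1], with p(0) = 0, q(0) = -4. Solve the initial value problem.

Coefficient matrix A = [[-1, -1], [0, -1]].
Characteristic polynomial det(A - λI) = λ^2 + 2λ + 1 = 0.
Single eigenvalue λ = -1 with algebraic multiplicity 2.
Eigenvector v = (-1,0); generalized eigenvector w with (A-λI)w=v is (3,1).
General solution: e^(-t)[C_1·v + C_2·(t·v + w)].
Applying p(0)=0, q(0)=-4 gives C_1=-12, C_2=-4.

p(t) = 4te^(-t), q(t) = -4e^(-t)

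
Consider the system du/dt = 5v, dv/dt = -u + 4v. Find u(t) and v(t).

u(t) = C_1e^(2t)sin(t) + 2C_1e^(2t)cos(t) + 2C_2e^(2t)sin(t) - C_2e^(2t)cos(t), v(t) = C_1e^(2t)cos(t) + C_2e^(2t)sin(t)

Coefficient matrix A = [[0, 5], [-1, 4]].
Characteristic polynomial det(A - λI) = λ^2 - 4λ + 5 = 0.
Eigenvalues λ = 2 ± i (complex conjugate pair).
For λ=2+i: an eigenvector is (2,1) - i(1,0) = (2 - i, 1).
A real fundamental pair from Re and Im of e^((2+i)t)v: X_1 = e^(2t)(cos(t)·(2,1) + sin(t)·(1,0)), X_2 = e^(2t)(sin(t)·(2,1) - cos(t)·(1,0)).
General solution: C_1X_1 + C_2X_2.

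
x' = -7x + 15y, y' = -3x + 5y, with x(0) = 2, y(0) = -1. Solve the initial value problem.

Coefficient matrix A = [[-7, 15], [-3, 5]].
Characteristic polynomial det(A - λI) = λ^2 + 2λ + 10 = 0.
Eigenvalues λ = -1 ± 3i (complex conjugate pair).
For λ=-1+3i: an eigenvector is (-2,-1) - i(-1,0) = (-2 + i, -1).
A real fundamental pair from Re and Im of e^((-1+3i)t)v: X_1 = e^(-t)(cos(3t)·(-2,-1) + sin(3t)·(-1,0)), X_2 = e^(-t)(sin(3t)·(-2,-1) - cos(3t)·(-1,0)).
General solution: c_1X_1 + c_2X_2.
Applying x(0)=2, y(0)=-1 gives c_1=1, c_2=4.

x(t) = -9e^(-t)sin(3t) + 2e^(-t)cos(3t), y(t) = -4e^(-t)sin(3t) - e^(-t)cos(3t)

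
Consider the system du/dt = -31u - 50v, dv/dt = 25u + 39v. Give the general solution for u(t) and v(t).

u(t) = -c_1e^(4t)sin(5t) + 3c_1e^(4t)cos(5t) + 3c_2e^(4t)sin(5t) + c_2e^(4t)cos(5t), v(t) = c_1e^(4t)sin(5t) - 2c_1e^(4t)cos(5t) - 2c_2e^(4t)sin(5t) - c_2e^(4t)cos(5t)

Coefficient matrix A = [[-31, -50], [25, 39]].
Characteristic polynomial det(A - λI) = λ^2 - 8λ + 41 = 0.
Eigenvalues λ = 4 ± 5i (complex conjugate pair).
For λ=4+5i: an eigenvector is (3,-2) - i(-1,1) = (3 + i, -2 - i).
A real fundamental pair from Re and Im of e^((4+5i)t)v: X_1 = e^(4t)(cos(5t)·(3,-2) + sin(5t)·(-1,1)), X_2 = e^(4t)(sin(5t)·(3,-2) - cos(5t)·(-1,1)).
General solution: c_1X_1 + c_2X_2.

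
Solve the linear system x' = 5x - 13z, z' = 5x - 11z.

Coefficient matrix A = [[5, -13], [5, -11]].
Characteristic polynomial det(A - λI) = λ^2 + 6λ + 10 = 0.
Eigenvalues λ = -3 ± i (complex conjugate pair).
For λ=-3+i: an eigenvector is (3,2) - i(-2,-1) = (3 + 2i, 2 + i).
A real fundamental pair from Re and Im of e^((-3+i)t)v: X_1 = e^(-3t)(cos(t)·(3,2) + sin(t)·(-2,-1)), X_2 = e^(-3t)(sin(t)·(3,2) - cos(t)·(-2,-1)).
General solution: K_1X_1 + K_2X_2.

x(t) = -2K_1e^(-3t)sin(t) + 3K_1e^(-3t)cos(t) + 3K_2e^(-3t)sin(t) + 2K_2e^(-3t)cos(t), z(t) = -K_1e^(-3t)sin(t) + 2K_1e^(-3t)cos(t) + 2K_2e^(-3t)sin(t) + K_2e^(-3t)cos(t)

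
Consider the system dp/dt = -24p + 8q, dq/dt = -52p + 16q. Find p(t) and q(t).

p(t) = -C_1e^(-4t)sin(4t) - C_1e^(-4t)cos(4t) - C_2e^(-4t)sin(4t) + C_2e^(-4t)cos(4t), q(t) = -2C_1e^(-4t)sin(4t) - 3C_1e^(-4t)cos(4t) - 3C_2e^(-4t)sin(4t) + 2C_2e^(-4t)cos(4t)

Coefficient matrix A = [[-24, 8], [-52, 16]].
Characteristic polynomial det(A - λI) = λ^2 + 8λ + 32 = 0.
Eigenvalues λ = -4 ± 4i (complex conjugate pair).
For λ=-4+4i: an eigenvector is (-1,-3) - i(-1,-2) = (-1 + i, -3 + 2i).
A real fundamental pair from Re and Im of e^((-4+4i)t)v: X_1 = e^(-4t)(cos(4t)·(-1,-3) + sin(4t)·(-1,-2)), X_2 = e^(-4t)(sin(4t)·(-1,-3) - cos(4t)·(-1,-2)).
General solution: C_1X_1 + C_2X_2.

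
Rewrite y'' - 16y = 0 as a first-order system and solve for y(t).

Let x_1 = y, x_2 = y'. Then x_1' = x_2 and x_2' = 16x_1.
A = [[0,1],[16,0]]; det(A-λI) = λ^2 - 16.
Eigenvalues λ = 4, -4 with eigenvectors (1,4), (1,-4).

y(t) = c_1e^(4t) + c_2e^(-4t)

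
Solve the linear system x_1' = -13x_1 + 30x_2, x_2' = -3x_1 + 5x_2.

Coefficient matrix A = [[-13, 30], [-3, 5]].
Characteristic polynomial det(A - λI) = λ^2 + 8λ + 25 = 0.
Eigenvalues λ = -4 ± 3i (complex conjugate pair).
For λ=-4+3i: an eigenvector is (3,1) - i(1,0) = (3 - i, 1).
A real fundamental pair from Re and Im of e^((-4+3i)t)v: X_1 = e^(-4t)(cos(3t)·(3,1) + sin(3t)·(1,0)), X_2 = e^(-4t)(sin(3t)·(3,1) - cos(3t)·(1,0)).
General solution: C_1X_1 + C_2X_2.

x_1(t) = C_1e^(-4t)sin(3t) + 3C_1e^(-4t)cos(3t) + 3C_2e^(-4t)sin(3t) - C_2e^(-4t)cos(3t), x_2(t) = C_1e^(-4t)cos(3t) + C_2e^(-4t)sin(3t)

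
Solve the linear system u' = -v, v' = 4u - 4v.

Coefficient matrix A = [[0, -1], [4, -4]].
Characteristic polynomial det(A - λI) = λ^2 + 4λ + 4 = 0.
Single eigenvalue λ = -2 with algebraic multiplicity 2.
Eigenvector v = (-1,-2); generalized eigenvector w with (A-λI)w=v is (0,1).
General solution: e^(-2t)[K_1·v + K_2·(t·v + w)].

u(t) = -K_1e^(-2t) - K_2te^(-2t), v(t) = -2K_1e^(-2t) - 2K_2te^(-2t) + K_2e^(-2t)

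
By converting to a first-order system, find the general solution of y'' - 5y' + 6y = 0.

y(t) = c_1e^(3t) + c_2e^(2t)

Let x_1 = y, x_2 = y'. Then x_1' = x_2 and x_2' = -6x_1 + 5x_2.
A = [[0,1],[-6,5]]; det(A-λI) = λ^2 - 5λ + 6.
Eigenvalues λ = 3, 2 with eigenvectors (1,3), (1,2).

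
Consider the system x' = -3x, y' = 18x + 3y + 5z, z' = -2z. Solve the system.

x(t) = C_1e^(-3t), y(t) = -3C_1e^(-3t) + C_2e^(3t) - C_3e^(-2t), z(t) = C_3e^(-2t)

Coefficient matrix A = [[-3, 0, 0], [18, 3, 5], [0, 0, -2]].
det(A - λI) = 0 gives eigenvalues λ = -3, 3, -2.
For λ=-3: eigenvector (1,-3,0).
For λ=3: eigenvector (0,1,0).
For λ=-2: eigenvector (0,-1,1).
General solution: C_1e^(-3t)(1,-3,0) + C_2e^(3t)(0,1,0) + C_3e^(-2t)(0,-1,1).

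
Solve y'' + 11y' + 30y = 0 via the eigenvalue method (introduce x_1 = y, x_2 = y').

y(t) = c_1e^(-5t) + c_2e^(-6t)

Let x_1 = y, x_2 = y'. Then x_1' = x_2 and x_2' = -30x_1 - 11x_2.
A = [[0,1],[-30,-11]]; det(A-λI) = λ^2 + 11λ + 30.
Eigenvalues λ = -5, -6 with eigenvectors (1,-5), (1,-6).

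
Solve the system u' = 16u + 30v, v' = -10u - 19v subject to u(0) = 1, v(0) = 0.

Coefficient matrix A = [[16, 30], [-10, -19]].
Characteristic polynomial det(A - λI) = λ^2 + 3λ - 4 = 0.
Eigenvalues λ = 1, -4.
For λ=1: (A-λI) row 1 is [15, 30], so an eigenvector is (-2, 1).
For λ=-4: (A-λI) row 1 is [20, 30], so an eigenvector is (-3, 2).
General solution: C_1e^(t)(-2,1) + C_2e^(-4t)(-3,2).
Applying u(0)=1, v(0)=0 gives C_1=-2, C_2=1.

u(t) = 4e^(t) - 3e^(-4t), v(t) = -2e^(t) + 2e^(-4t)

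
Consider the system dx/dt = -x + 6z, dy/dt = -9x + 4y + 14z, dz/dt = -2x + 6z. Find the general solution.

x(t) = -3C_1e^(3t) + 2C_2e^(2t), y(t) = C_1e^(3t) + 2C_2e^(2t) + C_3e^(4t), z(t) = -2C_1e^(3t) + C_2e^(2t)

Coefficient matrix A = [[-1, 0, 6], [-9, 4, 14], [-2, 0, 6]].
det(A - λI) = 0 gives eigenvalues λ = 3, 2, 4.
For λ=3: eigenvector (-3,1,-2).
For λ=2: eigenvector (2,2,1).
For λ=4: eigenvector (0,1,0).
General solution: C_1e^(3t)(-3,1,-2) + C_2e^(2t)(2,2,1) + C_3e^(4t)(0,1,0).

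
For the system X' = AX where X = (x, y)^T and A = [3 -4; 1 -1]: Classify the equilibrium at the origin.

A = [[3,-4],[1,-1]]; det(A-λI) = λ^2 - 2λ + 1.
repeated λ = 1 with a single eigenvector.

unstable improper node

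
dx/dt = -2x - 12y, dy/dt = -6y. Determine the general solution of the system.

x(t) = -K_1e^(-2t) + 3K_2e^(-6t), y(t) = K_2e^(-6t)

Coefficient matrix A = [[-2, -12], [0, -6]].
Characteristic polynomial det(A - λI) = λ^2 + 8λ + 12 = 0.
Eigenvalues λ = -2, -6.
For λ=-2: (A-λI) row 1 is [0, -12], so an eigenvector is (-1, 0).
For λ=-6: (A-λI) row 1 is [4, -12], so an eigenvector is (3, 1).
General solution: K_1e^(-2t)(-1,0) + K_2e^(-6t)(3,1).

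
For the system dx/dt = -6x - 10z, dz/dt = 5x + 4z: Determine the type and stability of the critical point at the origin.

A = [[-6,-10],[5,4]]; det(A-λI) = λ^2 + 2λ + 26.
λ = -1 ± 5i: negative real part.

stable spiral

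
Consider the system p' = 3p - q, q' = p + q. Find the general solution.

p(t) = C_1e^(2t) + C_2te^(2t), q(t) = C_1e^(2t) + C_2te^(2t) - C_2e^(2t)

Coefficient matrix A = [[3, -1], [1, 1]].
Characteristic polynomial det(A - λI) = λ^2 - 4λ + 4 = 0.
Single eigenvalue λ = 2 with algebraic multiplicity 2.
Eigenvector v = (1,1); generalized eigenvector w with (A-λI)w=v is (0,-1).
General solution: e^(2t)[C_1·v + C_2·(t·v + w)].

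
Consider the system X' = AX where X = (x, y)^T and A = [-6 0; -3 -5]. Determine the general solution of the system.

x(t) = c_2e^(-6t), y(t) = -c_1e^(-5t) + 3c_2e^(-6t)

Coefficient matrix A = [[-6, 0], [-3, -5]].
Characteristic polynomial det(A - λI) = λ^2 + 11λ + 30 = 0.
Eigenvalues λ = -5, -6.
For λ=-5: (A-λI) row 1 is [-1, 0], so an eigenvector is (0, -1).
For λ=-6: (A-λI) row 2 is [-3, 1], so an eigenvector is (1, 3).
General solution: c_1e^(-5t)(0,-1) + c_2e^(-6t)(1,3).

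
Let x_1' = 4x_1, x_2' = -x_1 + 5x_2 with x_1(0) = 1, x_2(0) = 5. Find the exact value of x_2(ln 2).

A = [[4,0],[-1,5]]; eigenvalues λ = 4, 5.
Eigenvectors: (-1,-1) for λ=4, (0,1) for λ=5.
From the initial condition, c_1 = -1, c_2 = 4.
x_2(ln 2) = (-1)(2^4)(-1) + (4)(2^5)(1) = 144.

144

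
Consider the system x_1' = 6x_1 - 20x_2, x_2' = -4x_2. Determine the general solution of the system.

Coefficient matrix A = [[6, -20], [0, -4]].
Characteristic polynomial det(A - λI) = λ^2 - 2λ - 24 = 0.
Eigenvalues λ = -4, 6.
For λ=-4: (A-λI) row 1 is [10, -20], so an eigenvector is (-2, -1).
For λ=6: (A-λI) row 1 is [0, -20], so an eigenvector is (-1, 0).
General solution: K_1e^(-4t)(-2,-1) + K_2e^(6t)(-1,0).

x_1(t) = -2K_1e^(-4t) - K_2e^(6t), x_2(t) = -K_1e^(-4t)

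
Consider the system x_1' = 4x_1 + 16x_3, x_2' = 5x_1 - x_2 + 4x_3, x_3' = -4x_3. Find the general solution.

x_1(t) = C_2e^(4t) - 2C_3e^(-4t), x_2(t) = C_1e^(-t) + C_2e^(4t) + 2C_3e^(-4t), x_3(t) = C_3e^(-4t)

Coefficient matrix A = [[4, 0, 16], [5, -1, 4], [0, 0, -4]].
det(A - λI) = 0 gives eigenvalues λ = -1, 4, -4.
For λ=-1: eigenvector (0,1,0).
For λ=4: eigenvector (1,1,0).
For λ=-4: eigenvector (-2,2,1).
General solution: C_1e^(-t)(0,1,0) + C_2e^(4t)(1,1,0) + C_3e^(-4t)(-2,2,1).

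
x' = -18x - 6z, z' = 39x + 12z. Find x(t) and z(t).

Coefficient matrix A = [[-18, -6], [39, 12]].
Characteristic polynomial det(A - λI) = λ^2 + 6λ + 18 = 0.
Eigenvalues λ = -3 ± 3i (complex conjugate pair).
For λ=-3+3i: an eigenvector is (-1,2) - i(1,-3) = (-1 - i, 2 + 3i).
A real fundamental pair from Re and Im of e^((-3+3i)t)v: X_1 = e^(-3t)(cos(3t)·(-1,2) + sin(3t)·(1,-3)), X_2 = e^(-3t)(sin(3t)·(-1,2) - cos(3t)·(1,-3)).
General solution: K_1X_1 + K_2X_2.

x(t) = K_1e^(-3t)sin(3t) - K_1e^(-3t)cos(3t) - K_2e^(-3t)sin(3t) - K_2e^(-3t)cos(3t), z(t) = -3K_1e^(-3t)sin(3t) + 2K_1e^(-3t)cos(3t) + 2K_2e^(-3t)sin(3t) + 3K_2e^(-3t)cos(3t)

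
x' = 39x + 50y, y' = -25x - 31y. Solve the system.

Coefficient matrix A = [[39, 50], [-25, -31]].
Characteristic polynomial det(A - λI) = λ^2 - 8λ + 41 = 0.
Eigenvalues λ = 4 ± 5i (complex conjugate pair).
For λ=4+5i: an eigenvector is (3,-2) - i(1,-1) = (3 - i, -2 + i).
A real fundamental pair from Re and Im of e^((4+5i)t)v: X_1 = e^(4t)(cos(5t)·(3,-2) + sin(5t)·(1,-1)), X_2 = e^(4t)(sin(5t)·(3,-2) - cos(5t)·(1,-1)).
General solution: c_1X_1 + c_2X_2.

x(t) = c_1e^(4t)sin(5t) + 3c_1e^(4t)cos(5t) + 3c_2e^(4t)sin(5t) - c_2e^(4t)cos(5t), y(t) = -c_1e^(4t)sin(5t) - 2c_1e^(4t)cos(5t) - 2c_2e^(4t)sin(5t) + c_2e^(4t)cos(5t)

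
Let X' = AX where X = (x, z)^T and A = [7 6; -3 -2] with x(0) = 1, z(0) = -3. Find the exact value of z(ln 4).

A = [[7,6],[-3,-2]]; eigenvalues λ = 1, 4.
Eigenvectors: (1,-1) for λ=1, (-2,1) for λ=4.
From the initial condition, c_1 = 5, c_2 = 2.
z(ln 4) = (5)(4^1)(-1) + (2)(4^4)(1) = 492.

492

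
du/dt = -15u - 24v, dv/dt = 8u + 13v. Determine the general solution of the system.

Coefficient matrix A = [[-15, -24], [8, 13]].
Characteristic polynomial det(A - λI) = λ^2 + 2λ - 3 = 0.
Eigenvalues λ = -3, 1.
For λ=-3: (A-λI) row 1 is [-12, -24], so an eigenvector is (2, -1).
For λ=1: (A-λI) row 1 is [-16, -24], so an eigenvector is (-3, 2).
General solution: C_1e^(-3t)(2,-1) + C_2e^(t)(-3,2).

u(t) = 2C_1e^(-3t) - 3C_2e^(t), v(t) = -C_1e^(-3t) + 2C_2e^(t)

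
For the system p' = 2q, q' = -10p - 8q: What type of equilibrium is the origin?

stable spiral

A = [[0,2],[-10,-8]]; det(A-λI) = λ^2 + 8λ + 20.
λ = -4 ± 2i: negative real part.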